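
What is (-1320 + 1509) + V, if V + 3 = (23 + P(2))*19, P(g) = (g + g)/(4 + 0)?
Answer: 642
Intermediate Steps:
P(g) = g/2 (P(g) = (2*g)/4 = (2*g)*(¼) = g/2)
V = 453 (V = -3 + (23 + (½)*2)*19 = -3 + (23 + 1)*19 = -3 + 24*19 = -3 + 456 = 453)
(-1320 + 1509) + V = (-1320 + 1509) + 453 = 189 + 453 = 642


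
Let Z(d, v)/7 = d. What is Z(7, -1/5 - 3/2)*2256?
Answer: 110544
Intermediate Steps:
Z(d, v) = 7*d
Z(7, -1/5 - 3/2)*2256 = (7*7)*2256 = 49*2256 = 110544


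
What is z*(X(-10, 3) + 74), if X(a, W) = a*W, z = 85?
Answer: 3740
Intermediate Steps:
X(a, W) = W*a
z*(X(-10, 3) + 74) = 85*(3*(-10) + 74) = 85*(-30 + 74) = 85*44 = 3740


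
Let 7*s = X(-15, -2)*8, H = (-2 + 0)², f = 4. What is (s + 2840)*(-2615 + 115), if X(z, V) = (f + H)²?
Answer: -50980000/7 ≈ -7.2829e+6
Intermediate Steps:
H = 4 (H = (-2)² = 4)
X(z, V) = 64 (X(z, V) = (4 + 4)² = 8² = 64)
s = 512/7 (s = (64*8)/7 = (⅐)*512 = 512/7 ≈ 73.143)
(s + 2840)*(-2615 + 115) = (512/7 + 2840)*(-2615 + 115) = (20392/7)*(-2500) = -50980000/7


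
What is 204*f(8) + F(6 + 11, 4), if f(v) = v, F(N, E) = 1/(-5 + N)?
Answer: 19585/12 ≈ 1632.1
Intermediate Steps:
204*f(8) + F(6 + 11, 4) = 204*8 + 1/(-5 + (6 + 11)) = 1632 + 1/(-5 + 17) = 1632 + 1/12 = 19585/12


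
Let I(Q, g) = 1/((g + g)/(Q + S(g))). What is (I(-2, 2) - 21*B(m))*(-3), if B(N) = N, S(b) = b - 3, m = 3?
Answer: 765/4 ≈ 191.25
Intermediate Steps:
S(b) = -3 + b
I(Q, g) = (-3 + Q + g)/(2*g) (I(Q, g) = 1/((g + g)/(Q + (-3 + g))) = 1/((2*g)/(-3 + Q + g)) = 1/(2*g/(-3 + Q + g)) = (-3 + Q + g)/(2*g))
(I(-2, 2) - 21*B(m))*(-3) = ((1/2)*(-3 - 2 + 2)/2 - 21*3)*(-3) = ((1/2)*(1/2)*(-3) - 63)*(-3) = (-3/4 - 63)*(-3) = -255/4*(-3) = 765/4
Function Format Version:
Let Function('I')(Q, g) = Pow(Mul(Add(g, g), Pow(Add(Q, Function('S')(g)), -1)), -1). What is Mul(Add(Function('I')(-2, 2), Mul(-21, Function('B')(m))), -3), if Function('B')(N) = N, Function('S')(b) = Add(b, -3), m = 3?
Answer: Rational(765, 4) ≈ 191.25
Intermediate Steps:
Function('S')(b) = Add(-3, b)
Function('I')(Q, g) = Mul(Rational(1, 2), Pow(g, -1), Add(-3, Q, g)) (Function('I')(Q, g) = Pow(Mul(Add(g, g), Pow(Add(Q, Add(-3, g)), -1)), -1) = Pow(Mul(Mul(2, g), Pow(Add(-3, Q, g), -1)), -1) = Pow(Mul(2, g, Pow(Add(-3, Q, g), -1)), -1) = Mul(Rational(1, 2), Pow(g, -1), Add(-3, Q, g)))
Mul(Add(Function('I')(-2, 2), Mul(-21, Function('B')(m))), -3) = Mul(Add(Mul(Rational(1, 2), Pow(2, -1), Add(-3, -2, 2)), Mul(-21, 3)), -3) = Mul(Add(Mul(Rational(1, 2), Rational(1, 2), -3), -63), -3) = Mul(Add(Rational(-3, 4), -63), -3) = Mul(Rational(-255, 4), -3) = Rational(765, 4)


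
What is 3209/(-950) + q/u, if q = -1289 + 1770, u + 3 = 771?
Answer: -1003781/364800 ≈ -2.7516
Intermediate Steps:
u = 768 (u = -3 + 771 = 768)
q = 481
3209/(-950) + q/u = 3209/(-950) + 481/768 = 3209*(-1/950) + 481*(1/768) = -3209/950 + 481/768 = -1003781/364800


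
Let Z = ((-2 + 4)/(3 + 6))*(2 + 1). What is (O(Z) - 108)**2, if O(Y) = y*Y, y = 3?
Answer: 11236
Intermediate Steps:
Z = 2/3 (Z = (2/9)*3 = 2/3 ≈ 0.66667)
O(Y) = 3*Y
(O(Z) - 108)**2 = (3*(2/3) - 108)**2 = (2 - 108)**2 = (-106)**2 = 11236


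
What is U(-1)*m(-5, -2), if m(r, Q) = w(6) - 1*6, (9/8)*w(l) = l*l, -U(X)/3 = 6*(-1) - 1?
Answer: 546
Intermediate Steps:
U(X) = 21 (U(X) = -3*(6*(-1) - 1) = -3*(-6 - 1) = -3*(-7) = 21)
w(l) = 8*l**2/9 (w(l) = 8*(l*l)/9 = 8*l**2/9)
m(r, Q) = 26 (m(r, Q) = (8/9)*6**2 - 1*6 = (8/9)*36 - 6 = 32 - 6 = 26)
U(-1)*m(-5, -2) = 21*26 = 546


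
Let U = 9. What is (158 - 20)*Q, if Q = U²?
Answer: 11178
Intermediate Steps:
Q = 81 (Q = 9² = 81)
(158 - 20)*Q = (158 - 20)*81 = 138*81 = 11178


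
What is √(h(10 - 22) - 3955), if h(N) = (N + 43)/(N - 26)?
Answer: I*√5712198/38 ≈ 62.895*I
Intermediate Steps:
h(N) = (43 + N)/(-26 + N)
√(h(10 - 22) - 3955) = √((43 + (10 - 22))/(-26 + (10 - 22)) - 3955) = √((43 - 12)/(-26 - 12) - 3955) = √(31/(-38) - 3955) = √(-1/38*31 - 3955) = √(-31/38 - 3955) = √(-150321/38) = I*√5712198/38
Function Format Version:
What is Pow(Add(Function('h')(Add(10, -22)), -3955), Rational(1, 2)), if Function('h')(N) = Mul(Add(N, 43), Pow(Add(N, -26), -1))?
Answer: Mul(Rational(1, 38), I, Pow(5712198, Rational(1, 2))) ≈ Mul(62.895, I)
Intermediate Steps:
Function('h')(N) = Mul(Pow(Add(-26, N), -1), Add(43, N)) (Function('h')(N) = Mul(Add(43, N), Pow(Add(-26, N), -1)) = Mul(Pow(Add(-26, N), -1), Add(43, N)))
Pow(Add(Function('h')(Add(10, -22)), -3955), Rational(1, 2)) = Pow(Add(Mul(Pow(Add(-26, Add(10, -22)), -1), Add(43, Add(10, -22))), -3955), Rational(1, 2)) = Pow(Add(Mul(Pow(Add(-26, -12), -1), Add(43, -12)), -3955), Rational(1, 2)) = Pow(Add(Mul(Pow(-38, -1), 31), -3955), Rational(1, 2)) = Pow(Add(Mul(Rational(-1, 38), 31), -3955), Rational(1, 2)) = Pow(Add(Rational(-31, 38), -3955), Rational(1, 2)) = Pow(Rational(-150321, 38), Rational(1, 2)) = Mul(Rational(1, 38), I, Pow(5712198, Rational(1, 2)))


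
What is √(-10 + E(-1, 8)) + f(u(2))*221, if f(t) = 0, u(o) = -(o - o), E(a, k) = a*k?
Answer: 3*I*√2 ≈ 4.2426*I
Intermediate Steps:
u(o) = 0 (u(o) = -1*0 = 0)
√(-10 + E(-1, 8)) + f(u(2))*221 = √(-10 - 1*8) + 0*221 = √(-10 - 8) + 0 = √(-18) + 0 = 3*I*√2 + 0 = 3*I*√2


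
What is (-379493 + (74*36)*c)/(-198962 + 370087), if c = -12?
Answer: -411461/171125 ≈ -2.4044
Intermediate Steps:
(-379493 + (74*36)*c)/(-198962 + 370087) = (-379493 + (74*36)*(-12))/(-198962 + 370087) = (-379493 + 2664*(-12))/171125 = (-379493 - 31968)*(1/171125) = -411461*1/171125 = -411461/171125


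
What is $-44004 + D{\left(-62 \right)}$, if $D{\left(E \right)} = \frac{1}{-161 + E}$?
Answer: $- \frac{9812893}{223} \approx -44004.0$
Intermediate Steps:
$-44004 + D{\left(-62 \right)} = -44004 + \frac{1}{-161 - 62} = -44004 + \frac{1}{-223} = -44004 - \frac{1}{223} = - \frac{9812893}{223}$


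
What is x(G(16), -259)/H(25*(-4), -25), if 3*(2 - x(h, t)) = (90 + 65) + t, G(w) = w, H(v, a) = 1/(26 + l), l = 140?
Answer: 18260/3 ≈ 6086.7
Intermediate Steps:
H(v, a) = 1/166 (H(v, a) = 1/(26 + 140) = 1/166)
x(h, t) = -149/3 - t/3 (x(h, t) = 2 - ((90 + 65) + t)/3 = 2 - (155 + t)/3 = 2 + (-155/3 - t/3) = -149/3 - t/3)
x(G(16), -259)/H(25*(-4), -25) = (-149/3 - ⅓*(-259))/(1/166) = (-149/3 + 259/3)*166 = (110/3)*166 = 18260/3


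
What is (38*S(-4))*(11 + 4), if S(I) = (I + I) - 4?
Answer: -6840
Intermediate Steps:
S(I) = -4 + 2*I (S(I) = 2*I - 4 = -4 + 2*I)
(38*S(-4))*(11 + 4) = (38*(-4 + 2*(-4)))*(11 + 4) = (38*(-4 - 8))*15 = (38*(-12))*15 = -456*15 = -6840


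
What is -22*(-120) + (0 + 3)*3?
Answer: 2649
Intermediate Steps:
-22*(-120) + (0 + 3)*3 = 2640 + 3*3 = 2640 + 9 = 2649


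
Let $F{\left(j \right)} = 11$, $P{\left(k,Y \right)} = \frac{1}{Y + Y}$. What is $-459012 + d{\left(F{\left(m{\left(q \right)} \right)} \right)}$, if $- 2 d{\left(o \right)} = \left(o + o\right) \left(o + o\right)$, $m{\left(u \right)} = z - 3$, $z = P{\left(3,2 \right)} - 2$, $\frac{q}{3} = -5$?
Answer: $-459254$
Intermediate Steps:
$q = -15$ ($q = 3 \left(-5\right) = -15$)
$P{\left(k,Y \right)} = \frac{1}{2 Y}$
$z = - \frac{7}{4}$ ($z = \frac{1}{2 \cdot 2} - 2 = \frac{1}{2} \cdot \frac{1}{2} - 2 = \frac{1}{4} - 2 = - \frac{7}{4} \approx -1.75$)
$m{\left(u \right)} = - \frac{19}{4}$ ($m{\left(u \right)} = - \frac{7}{4} - 3 = - \frac{19}{4}$)
$d{\left(o \right)} = - 2 o^{2}$ ($d{\left(o \right)} = - \frac{\left(o + o\right) \left(o + o\right)}{2} = - \frac{2 o 2 o}{2} = - \frac{4 o^{2}}{2} = - 2 o^{2}$)
$-459012 + d{\left(F{\left(m{\left(q \right)} \right)} \right)} = -459012 - 2 \cdot 11^{2} = -459012 - 242 = -459254$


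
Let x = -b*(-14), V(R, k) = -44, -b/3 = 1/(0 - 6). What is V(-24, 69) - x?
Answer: -51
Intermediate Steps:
b = ½ (b = -3/(0 - 6) = -3/(-6) = -3*(-⅙) = ½ ≈ 0.50000)
x = 7 (x = -1*½*(-14) = -½*(-14) = 7)
V(-24, 69) - x = -44 - 1*7 = -44 - 7 = -51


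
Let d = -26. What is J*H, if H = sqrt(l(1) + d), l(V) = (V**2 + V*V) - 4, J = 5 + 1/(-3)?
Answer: 28*I*sqrt(7)/3 ≈ 24.694*I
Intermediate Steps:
J = 14/3 (J = 5 - 1/3 = 14/3 ≈ 4.6667)
l(V) = -4 + 2*V**2 (l(V) = (V**2 + V**2) - 4 = 2*V**2 - 4 = -4 + 2*V**2)
H = 2*I*sqrt(7) (H = sqrt((-4 + 2*1**2) - 26) = sqrt((-4 + 2*1) - 26) = sqrt((-4 + 2) - 26) = sqrt(-2 - 26) = sqrt(-28) = 2*I*sqrt(7) ≈ 5.2915*I)
J*H = 14*(2*I*sqrt(7))/3 = 28*I*sqrt(7)/3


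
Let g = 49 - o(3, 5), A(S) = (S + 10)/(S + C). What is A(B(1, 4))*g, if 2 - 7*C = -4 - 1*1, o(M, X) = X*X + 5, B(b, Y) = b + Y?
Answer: 95/2 ≈ 47.500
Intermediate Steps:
B(b, Y) = Y + b
o(M, X) = 5 + X² (o(M, X) = X² + 5 = 5 + X²)
C = 1 (C = 2/7 - (-4 - 1*1)/7 = 2/7 - (-4 - 1)/7 = 2/7 - ⅐*(-5) = 2/7 + 5/7 = 1)
A(S) = (10 + S)/(1 + S) (A(S) = (S + 10)/(S + 1) = (10 + S)/(1 + S))
g = 19 (g = 49 - (5 + 5²) = 49 - (5 + 25) = 49 - 1*30 = 49 - 30 = 19)
A(B(1, 4))*g = ((10 + (4 + 1))/(1 + (4 + 1)))*19 = ((10 + 5)/(1 + 5))*19 = (15/6)*19 = ((⅙)*15)*19 = (5/2)*19 = 95/2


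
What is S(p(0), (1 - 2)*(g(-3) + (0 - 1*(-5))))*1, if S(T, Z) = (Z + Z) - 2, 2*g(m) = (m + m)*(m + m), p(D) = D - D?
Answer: -48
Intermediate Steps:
p(D) = 0
g(m) = 2*m² (g(m) = ((m + m)*(m + m))/2 = ((2*m)*(2*m))/2 = (4*m²)/2 = 2*m²)
S(T, Z) = -2 + 2*Z (S(T, Z) = 2*Z - 2 = -2 + 2*Z)
S(p(0), (1 - 2)*(g(-3) + (0 - 1*(-5))))*1 = (-2 + 2*((1 - 2)*(2*(-3)² + (0 - 1*(-5)))))*1 = (-2 + 2*(-(2*9 + (0 + 5))))*1 = (-2 + 2*(-(18 + 5)))*1 = (-2 + 2*(-1*23))*1 = (-2 + 2*(-23))*1 = (-2 - 46)*1 = -48*1 = -48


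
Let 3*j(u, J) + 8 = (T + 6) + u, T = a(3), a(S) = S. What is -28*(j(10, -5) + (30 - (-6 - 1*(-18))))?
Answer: -1820/3 ≈ -606.67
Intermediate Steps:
T = 3
j(u, J) = 1/3 + u/3 (j(u, J) = -8/3 + ((3 + 6) + u)/3 = -8/3 + (9 + u)/3 = -8/3 + (3 + u/3) = 1/3 + u/3)
-28*(j(10, -5) + (30 - (-6 - 1*(-18)))) = -28*((1/3 + (1/3)*10) + (30 - (-6 - 1*(-18)))) = -28*((1/3 + 10/3) + (30 - (-6 + 18))) = -28*(11/3 + (30 - 1*12)) = -28*(11/3 + (30 - 12)) = -28*(11/3 + 18) = -28*65/3 = -1820/3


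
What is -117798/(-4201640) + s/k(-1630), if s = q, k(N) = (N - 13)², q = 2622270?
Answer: 5667912108051/5671056448180 ≈ 0.99945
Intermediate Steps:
k(N) = (-13 + N)²
s = 2622270
-117798/(-4201640) + s/k(-1630) = -117798/(-4201640) + 2622270/((-13 - 1630)²) = -117798*(-1/4201640) + 2622270/((-1643)²) = 58899/2100820 + 2622270/2699449 = 5667912108051/5671056448180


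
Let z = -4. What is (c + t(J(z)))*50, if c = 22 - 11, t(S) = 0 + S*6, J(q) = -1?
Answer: 250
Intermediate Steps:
t(S) = 6*S (t(S) = 0 + 6*S = 6*S)
c = 11
(c + t(J(z)))*50 = (11 + 6*(-1))*50 = (11 - 6)*50 = 5*50 = 250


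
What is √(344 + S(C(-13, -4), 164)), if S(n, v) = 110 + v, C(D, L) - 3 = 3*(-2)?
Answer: √618 ≈ 24.860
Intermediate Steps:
C(D, L) = -3 (C(D, L) = 3 + 3*(-2) = 3 - 6 = -3)
√(344 + S(C(-13, -4), 164)) = √(344 + (110 + 164)) = √(344 + 274) = √618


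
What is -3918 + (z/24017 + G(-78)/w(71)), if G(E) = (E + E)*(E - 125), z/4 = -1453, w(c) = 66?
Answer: -908386872/264187 ≈ -3438.4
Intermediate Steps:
z = -5812 (z = 4*(-1453) = -5812)
G(E) = 2*E*(-125 + E) (G(E) = (2*E)*(-125 + E) = 2*E*(-125 + E))
-3918 + (z/24017 + G(-78)/w(71)) = -3918 + (-5812/24017 + (2*(-78)*(-125 - 78))/66) = -3918 + (-5812*1/24017 + (2*(-78)*(-203))*(1/66)) = -3918 + (-5812/24017 + 31668*(1/66)) = -3918 + (-5812/24017 + 5278/11) = -3918 + 126697794/264187 = -908386872/264187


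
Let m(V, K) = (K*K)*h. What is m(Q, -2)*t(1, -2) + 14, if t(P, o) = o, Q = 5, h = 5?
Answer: -26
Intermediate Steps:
m(V, K) = 5*K² (m(V, K) = (K*K)*5 = K²*5 = 5*K²)
m(Q, -2)*t(1, -2) + 14 = (5*(-2)²)*(-2) + 14 = (5*4)*(-2) + 14 = 20*(-2) + 14 = -40 + 14 = -26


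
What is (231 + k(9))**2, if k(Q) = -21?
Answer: 44100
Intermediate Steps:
(231 + k(9))**2 = (231 - 21)**2 = 210**2 = 44100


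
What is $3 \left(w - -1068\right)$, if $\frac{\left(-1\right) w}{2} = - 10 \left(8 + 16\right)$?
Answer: $4644$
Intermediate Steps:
$w = 480$ ($w = - 2 \left(- 10 \left(8 + 16\right)\right) = - 2 \left(\left(-10\right) 24\right) = \left(-2\right) \left(-240\right) = 480$)
$3 \left(w - -1068\right) = 3 \left(480 - -1068\right) = 3 \left(480 + 1068\right) = 3 \cdot 1548 = 4644$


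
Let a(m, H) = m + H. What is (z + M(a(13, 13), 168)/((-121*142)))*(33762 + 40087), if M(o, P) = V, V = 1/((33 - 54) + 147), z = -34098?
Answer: -5451522201386113/2164932 ≈ -2.5181e+9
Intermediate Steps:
a(m, H) = H + m
V = 1/126 (V = 1/(-21 + 147) = 1/126 ≈ 0.0079365)
M(o, P) = 1/126
(z + M(a(13, 13), 168)/((-121*142)))*(33762 + 40087) = (-34098 + 1/(126*((-121*142))))*(33762 + 40087) = (-34098 + (1/126)/(-17182))*73849 = (-34098 + (1/126)*(-1/17182))*73849 = (-34098 - 1/2164932)*73849 = -73819851337/2164932*73849 = -5451522201386113/2164932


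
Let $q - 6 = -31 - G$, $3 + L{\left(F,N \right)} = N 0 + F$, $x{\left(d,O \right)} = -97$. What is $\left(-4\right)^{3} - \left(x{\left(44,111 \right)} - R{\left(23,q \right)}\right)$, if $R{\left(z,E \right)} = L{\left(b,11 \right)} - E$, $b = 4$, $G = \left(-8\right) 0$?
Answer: $59$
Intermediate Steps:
$G = 0$
$L{\left(F,N \right)} = -3 + F$ ($L{\left(F,N \right)} = -3 + \left(N 0 + F\right) = -3 + \left(0 + F\right) = -3 + F$)
$q = -25$ ($q = 6 - 31 = -25$)
$R{\left(z,E \right)} = 1 - E$ ($R{\left(z,E \right)} = \left(-3 + 4\right) - E = 1 - E$)
$\left(-4\right)^{3} - \left(x{\left(44,111 \right)} - R{\left(23,q \right)}\right) = \left(-4\right)^{3} - \left(-97 - \left(1 - -25\right)\right) = -64 - \left(-97 - \left(1 + 25\right)\right) = -64 - \left(-97 - 26\right) = -64 - -123 = -64 + 123 = 59$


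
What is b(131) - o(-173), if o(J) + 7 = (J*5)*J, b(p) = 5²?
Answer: -149613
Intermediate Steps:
b(p) = 25
o(J) = -7 + 5*J² (o(J) = -7 + (J*5)*J = -7 + (5*J)*J = -7 + 5*J²)
b(131) - o(-173) = 25 - (-7 + 5*(-173)²) = 25 - (-7 + 5*29929) = 25 - (-7 + 149645) = 25 - 1*149638 = 25 - 149638 = -149613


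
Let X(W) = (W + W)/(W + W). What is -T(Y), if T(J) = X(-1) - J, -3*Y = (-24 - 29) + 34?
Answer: 16/3 ≈ 5.3333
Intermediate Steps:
X(W) = 1 (X(W) = (2*W)/((2*W)) = (2*W)*(1/(2*W)) = 1)
Y = 19/3 (Y = -((-24 - 29) + 34)/3 = -(-53 + 34)/3 = -⅓*(-19) = 19/3 ≈ 6.3333)
T(J) = 1 - J
-T(Y) = -(1 - 1*19/3) = -(1 - 19/3) = -1*(-16/3) = 16/3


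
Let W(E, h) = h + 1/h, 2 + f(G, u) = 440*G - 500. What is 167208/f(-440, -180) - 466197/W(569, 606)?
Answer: -27449102820630/35640718087 ≈ -770.16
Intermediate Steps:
f(G, u) = -502 + 440*G (f(G, u) = -2 + (440*G - 500) = -2 + (-500 + 440*G) = -502 + 440*G)
167208/f(-440, -180) - 466197/W(569, 606) = 167208/(-502 + 440*(-440)) - 466197/(606 + 1/606) = 167208/(-502 - 193600) - 466197/(606 + 1/606) = 167208/(-194102) - 466197/367237/606 = 167208*(-1/194102) - 466197*606/367237 = -83604/97051 - 282515382/367237 = -27449102820630/35640718087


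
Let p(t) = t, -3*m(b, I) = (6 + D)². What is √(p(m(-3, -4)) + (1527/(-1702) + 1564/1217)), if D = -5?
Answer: √2108864500746/6214002 ≈ 0.23370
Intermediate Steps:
m(b, I) = -⅓ (m(b, I) = -(6 - 5)²/3 = -⅓*1² = -⅓*1 = -⅓)
√(p(m(-3, -4)) + (1527/(-1702) + 1564/1217)) = √(-⅓ + (1527/(-1702) + 1564/1217)) = √(-⅓ + (1527*(-1/1702) + 1564*(1/1217))) = √(-⅓ + (-1527/1702 + 1564/1217)) = √(-⅓ + 803569/2071334) = √(339373/6214002) = √2108864500746/6214002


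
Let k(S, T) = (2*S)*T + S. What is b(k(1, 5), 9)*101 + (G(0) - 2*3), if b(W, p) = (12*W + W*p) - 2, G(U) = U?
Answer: 23123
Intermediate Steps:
k(S, T) = S + 2*S*T (k(S, T) = 2*S*T + S = S + 2*S*T)
b(W, p) = -2 + 12*W + W*p
b(k(1, 5), 9)*101 + (G(0) - 2*3) = (-2 + 12*(1*(1 + 2*5)) + (1*(1 + 2*5))*9)*101 + (0 - 2*3) = (-2 + 12*(1*(1 + 10)) + (1*(1 + 10))*9)*101 + (0 - 6) = (-2 + 12*(1*11) + (1*11)*9)*101 - 6 = (-2 + 12*11 + 11*9)*101 - 6 = (-2 + 132 + 99)*101 - 6 = 229*101 - 6 = 23129 - 6 = 23123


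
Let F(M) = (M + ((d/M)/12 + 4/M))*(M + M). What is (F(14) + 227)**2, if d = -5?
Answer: 14115049/36 ≈ 3.9208e+5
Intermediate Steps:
F(M) = 2*M*(M + 43/(12*M)) (F(M) = (M + (-5/M/12 + 4/M))*(M + M) = (M + (-5/M*(1/12) + 4/M))*(2*M) = (M + (-5/(12*M) + 4/M))*(2*M) = (M + 43/(12*M))*(2*M) = 2*M*(M + 43/(12*M)))
(F(14) + 227)**2 = ((43/6 + 2*14**2) + 227)**2 = ((43/6 + 2*196) + 227)**2 = ((43/6 + 392) + 227)**2 = (2395/6 + 227)**2 = (3757/6)**2 = 14115049/36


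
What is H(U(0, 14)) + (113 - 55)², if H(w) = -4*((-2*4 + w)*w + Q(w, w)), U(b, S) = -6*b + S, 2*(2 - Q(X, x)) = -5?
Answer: 3010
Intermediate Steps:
Q(X, x) = 9/2 (Q(X, x) = 2 - ½*(-5) = 2 + 5/2 = 9/2)
U(b, S) = S - 6*b
H(w) = -18 - 4*w*(-8 + w) (H(w) = -4*((-2*4 + w)*w + 9/2) = -4*((-8 + w)*w + 9/2) = -4*(w*(-8 + w) + 9/2) = -4*(9/2 + w*(-8 + w)) = -18 - 4*w*(-8 + w))
H(U(0, 14)) + (113 - 55)² = (-18 - 4*(14 - 6*0)² + 32*(14 - 6*0)) + (113 - 55)² = (-18 - 4*(14 + 0)² + 32*(14 + 0)) + 58² = (-18 - 4*14² + 32*14) + 3364 = (-18 - 4*196 + 448) + 3364 = (-18 - 784 + 448) + 3364 = -354 + 3364 = 3010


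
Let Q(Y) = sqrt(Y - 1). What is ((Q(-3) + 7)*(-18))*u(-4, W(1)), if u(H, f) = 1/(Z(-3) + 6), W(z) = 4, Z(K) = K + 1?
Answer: -63/2 - 9*I ≈ -31.5 - 9.0*I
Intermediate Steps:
Z(K) = 1 + K
Q(Y) = sqrt(-1 + Y)
u(H, f) = 1/4 (u(H, f) = 1/((1 - 3) + 6) = 1/(-2 + 6) = 1/4)
((Q(-3) + 7)*(-18))*u(-4, W(1)) = ((sqrt(-1 - 3) + 7)*(-18))*(1/4) = ((sqrt(-4) + 7)*(-18))*(1/4) = ((2*I + 7)*(-18))*(1/4) = ((7 + 2*I)*(-18))*(1/4) = (-126 - 36*I)*(1/4) = -63/2 - 9*I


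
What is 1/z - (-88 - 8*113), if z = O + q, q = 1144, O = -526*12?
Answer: 5126655/5168 ≈ 992.00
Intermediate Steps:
O = -6312
z = -5168 (z = -6312 + 1144 = -5168)
1/z - (-88 - 8*113) = 1/(-5168) - (-88 - 8*113) = -1/5168 - (-88 - 904) = -1/5168 - 1*(-992) = -1/5168 + 992 = 5126655/5168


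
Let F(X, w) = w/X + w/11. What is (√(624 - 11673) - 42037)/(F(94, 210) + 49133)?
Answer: -21733129/25412786 + 517*I*√11049/25412786 ≈ -0.8552 + 0.0021385*I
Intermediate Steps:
F(X, w) = w/11 + w/X (F(X, w) = w/X + w*(1/11) = w/X + w/11 = w/11 + w/X)
(√(624 - 11673) - 42037)/(F(94, 210) + 49133) = (√(624 - 11673) - 42037)/(((1/11)*210 + 210/94) + 49133) = (√(-11049) - 42037)/((210/11 + 210*(1/94)) + 49133) = (I*√11049 - 42037)/((210/11 + 105/47) + 49133) = (-42037 + I*√11049)/(11025/517 + 49133) = (-42037 + I*√11049)/(25412786/517) = (-42037 + I*√11049)*(517/25412786) = -21733129/25412786 + 517*I*√11049/25412786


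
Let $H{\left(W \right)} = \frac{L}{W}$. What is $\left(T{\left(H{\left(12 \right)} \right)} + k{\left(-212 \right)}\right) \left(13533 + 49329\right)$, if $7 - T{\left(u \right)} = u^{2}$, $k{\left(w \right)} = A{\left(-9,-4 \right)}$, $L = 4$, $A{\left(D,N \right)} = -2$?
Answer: $\frac{921976}{3} \approx 3.0733 \cdot 10^{5}$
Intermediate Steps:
$k{\left(w \right)} = -2$
$H{\left(W \right)} = \frac{4}{W}$
$T{\left(u \right)} = 7 - u^{2}$
$\left(T{\left(H{\left(12 \right)} \right)} + k{\left(-212 \right)}\right) \left(13533 + 49329\right) = \left(\left(7 - \left(\frac{4}{12}\right)^{2}\right) - 2\right) \left(13533 + 49329\right) = \left(\left(7 - \left(4 \cdot \frac{1}{12}\right)^{2}\right) - 2\right) 62862 = \left(\left(7 - \left(\frac{1}{3}\right)^{2}\right) - 2\right) 62862 = \left(\left(7 - \frac{1}{9}\right) - 2\right) 62862 = \left(\frac{62}{9} - 2\right) 62862 = \frac{44}{9} \cdot 62862 = \frac{921976}{3}$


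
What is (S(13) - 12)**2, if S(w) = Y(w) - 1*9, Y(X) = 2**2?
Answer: 289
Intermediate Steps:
Y(X) = 4
S(w) = -5 (S(w) = 4 - 1*9 = 4 - 9 = -5)
(S(13) - 12)**2 = (-5 - 12)**2 = (-17)**2 = 289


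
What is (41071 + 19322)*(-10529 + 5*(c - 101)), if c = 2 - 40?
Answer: -677851032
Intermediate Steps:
c = -38
(41071 + 19322)*(-10529 + 5*(c - 101)) = (41071 + 19322)*(-10529 + 5*(-38 - 101)) = 60393*(-10529 + 5*(-139)) = 60393*(-10529 - 695) = 60393*(-11224) = -677851032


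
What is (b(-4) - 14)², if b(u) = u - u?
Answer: 196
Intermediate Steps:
b(u) = 0
(b(-4) - 14)² = (0 - 14)² = (-14)² = 196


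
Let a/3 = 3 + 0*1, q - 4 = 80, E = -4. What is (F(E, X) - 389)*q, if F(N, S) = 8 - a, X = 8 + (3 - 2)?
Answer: -32760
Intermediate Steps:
q = 84 (q = 4 + 80 = 84)
a = 9 (a = 3*(3 + 0*1) = 3*(3 + 0) = 3*3 = 9)
X = 9 (X = 8 + 1 = 9)
F(N, S) = -1 (F(N, S) = 8 - 1*9 = 8 - 9 = -1)
(F(E, X) - 389)*q = (-1 - 389)*84 = -390*84 = -32760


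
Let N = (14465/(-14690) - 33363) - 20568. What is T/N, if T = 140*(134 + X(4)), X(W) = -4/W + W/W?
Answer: -55116880/158452171 ≈ -0.34785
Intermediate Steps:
X(W) = 1 - 4/W (X(W) = -4/W + 1 = 1 - 4/W)
N = -158452171/2938 (N = (14465*(-1/14690) - 33363) - 20568 = (-2893/2938 - 33363) - 20568 = -98023387/2938 - 20568 = -158452171/2938 ≈ -53932.)
T = 18760 (T = 140*(134 + (-4 + 4)/4) = 140*(134 + (1/4)*0) = 140*(134 + 0) = 140*134 = 18760)
T/N = 18760/(-158452171/2938) = 18760*(-2938/158452171) = -55116880/158452171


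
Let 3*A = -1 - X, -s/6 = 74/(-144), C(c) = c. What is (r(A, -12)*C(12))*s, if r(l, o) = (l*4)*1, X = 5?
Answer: -296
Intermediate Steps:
s = 37/12 (s = -444/(-144) = -444*(-1)/144 = -6*(-37/72) = 37/12 ≈ 3.0833)
A = -2 (A = (-1 - 1*5)/3 = (-1 - 5)/3 = (⅓)*(-6) = -2)
r(l, o) = 4*l (r(l, o) = (4*l)*1 = 4*l)
(r(A, -12)*C(12))*s = ((4*(-2))*12)*(37/12) = -8*12*(37/12) = -96*37/12 = -296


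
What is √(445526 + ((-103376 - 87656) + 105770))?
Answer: 2*√90066 ≈ 600.22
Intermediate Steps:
√(445526 + ((-103376 - 87656) + 105770)) = √(445526 + (-191032 + 105770)) = √(445526 - 85262) = √360264 = 2*√90066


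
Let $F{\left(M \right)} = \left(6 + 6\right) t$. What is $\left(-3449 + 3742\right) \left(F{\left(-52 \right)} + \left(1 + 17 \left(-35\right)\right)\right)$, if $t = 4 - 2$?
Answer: $-167010$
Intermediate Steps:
$t = 2$
$F{\left(M \right)} = 24$ ($F{\left(M \right)} = \left(6 + 6\right) 2 = 12 \cdot 2 = 24$)
$\left(-3449 + 3742\right) \left(F{\left(-52 \right)} + \left(1 + 17 \left(-35\right)\right)\right) = \left(-3449 + 3742\right) \left(24 + \left(1 + 17 \left(-35\right)\right)\right) = 293 \left(24 + \left(1 - 595\right)\right) = 293 \left(24 - 594\right) = 293 \left(-570\right) = -167010$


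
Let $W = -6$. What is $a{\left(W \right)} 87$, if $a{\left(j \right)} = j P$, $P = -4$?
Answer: $2088$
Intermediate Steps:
$a{\left(j \right)} = - 4 j$ ($a{\left(j \right)} = j \left(-4\right) = - 4 j$)
$a{\left(W \right)} 87 = \left(-4\right) \left(-6\right) 87 = 24 \cdot 87 = 2088$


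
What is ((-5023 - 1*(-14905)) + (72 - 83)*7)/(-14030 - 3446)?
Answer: -9805/17476 ≈ -0.56106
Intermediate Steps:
((-5023 - 1*(-14905)) + (72 - 83)*7)/(-14030 - 3446) = ((-5023 + 14905) - 11*7)/(-17476) = (9882 - 77)*(-1/17476) = 9805*(-1/17476) = -9805/17476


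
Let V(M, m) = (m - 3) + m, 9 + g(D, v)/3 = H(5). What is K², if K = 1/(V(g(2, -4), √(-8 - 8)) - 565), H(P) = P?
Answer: 315/101687056 + 71*I/813496448 ≈ 3.0977e-6 + 8.7278e-8*I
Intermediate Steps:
g(D, v) = -12 (g(D, v) = -27 + 3*5 = -27 + 15 = -12)
V(M, m) = -3 + 2*m (V(M, m) = (-3 + m) + m = -3 + 2*m)
K = (-568 - 8*I)/322688 (K = 1/((-3 + 2*√(-8 - 8)) - 565) = 1/((-3 + 2*√(-16)) - 565) = 1/((-3 + 2*(4*I)) - 565) = 1/((-3 + 8*I) - 565) = 1/(-568 + 8*I) = (-568 - 8*I)/322688 ≈ -0.0017602 - 2.4792e-5*I)
K² = (-71/40336 - I/40336)²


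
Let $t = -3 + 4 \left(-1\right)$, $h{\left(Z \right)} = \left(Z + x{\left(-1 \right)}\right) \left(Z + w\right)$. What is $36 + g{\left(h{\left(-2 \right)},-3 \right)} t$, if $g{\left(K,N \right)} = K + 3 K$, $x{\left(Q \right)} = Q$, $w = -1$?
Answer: $-216$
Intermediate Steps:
$h{\left(Z \right)} = \left(-1 + Z\right)^{2}$ ($h{\left(Z \right)} = \left(Z - 1\right) \left(Z - 1\right) = \left(-1 + Z\right) \left(-1 + Z\right) = \left(-1 + Z\right)^{2}$)
$g{\left(K,N \right)} = 4 K$
$t = -7$ ($t = -3 - 4 = -7$)
$36 + g{\left(h{\left(-2 \right)},-3 \right)} t = 36 + 4 \left(1 + \left(-2\right)^{2} - -4\right) \left(-7\right) = 36 + 4 \left(1 + 4 + 4\right) \left(-7\right) = 36 + 4 \cdot 9 \left(-7\right) = 36 + 36 \left(-7\right) = 36 - 252 = -216$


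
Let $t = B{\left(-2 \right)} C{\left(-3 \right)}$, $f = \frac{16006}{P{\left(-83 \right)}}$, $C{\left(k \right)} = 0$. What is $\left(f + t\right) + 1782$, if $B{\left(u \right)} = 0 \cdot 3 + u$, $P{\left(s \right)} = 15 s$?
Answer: $\frac{2202584}{1245} \approx 1769.1$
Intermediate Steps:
$B{\left(u \right)} = u$ ($B{\left(u \right)} = 0 + u = u$)
$f = - \frac{16006}{1245}$ ($f = \frac{16006}{15 \left(-83\right)} = \frac{16006}{-1245} = 16006 \left(- \frac{1}{1245}\right) = - \frac{16006}{1245} \approx -12.856$)
$t = 0$ ($t = \left(-2\right) 0 = 0$)
$\left(f + t\right) + 1782 = \left(- \frac{16006}{1245} + 0\right) + 1782 = - \frac{16006}{1245} + 1782 = \frac{2202584}{1245}$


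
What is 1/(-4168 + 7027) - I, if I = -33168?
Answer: 94827313/2859 ≈ 33168.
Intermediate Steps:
1/(-4168 + 7027) - I = 1/(-4168 + 7027) - 1*(-33168) = 1/2859 + 33168 = 94827313/2859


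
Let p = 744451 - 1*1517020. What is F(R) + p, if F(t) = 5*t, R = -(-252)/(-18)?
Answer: -772639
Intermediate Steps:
R = -14 (R = -(-252)*(-1)/18 = -28*½ = -14)
p = -772569 (p = 744451 - 1517020 = -772569)
F(R) + p = 5*(-14) - 772569 = -70 - 772569 = -772639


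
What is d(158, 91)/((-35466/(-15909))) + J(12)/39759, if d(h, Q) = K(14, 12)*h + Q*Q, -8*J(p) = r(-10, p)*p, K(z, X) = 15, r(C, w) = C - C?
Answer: 56482253/11822 ≈ 4777.7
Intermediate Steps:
r(C, w) = 0
J(p) = 0 (J(p) = -0*p = -⅛*0 = 0)
d(h, Q) = Q² + 15*h (d(h, Q) = 15*h + Q*Q = 15*h + Q² = Q² + 15*h)
d(158, 91)/((-35466/(-15909))) + J(12)/39759 = (91² + 15*158)/((-35466/(-15909))) + 0/39759 = (8281 + 2370)/((-35466*(-1/15909))) + 0*(1/39759) = 10651/(11822/5303) + 0 = 10651*(5303/11822) + 0 = 56482253/11822 + 0 = 56482253/11822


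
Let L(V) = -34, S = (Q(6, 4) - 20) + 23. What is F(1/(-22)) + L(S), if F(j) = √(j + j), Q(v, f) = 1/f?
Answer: -34 + I*√11/11 ≈ -34.0 + 0.30151*I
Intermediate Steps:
S = 13/4 (S = (1/4 - 20) + 23 = (¼ - 20) + 23 = -79/4 + 23 = 13/4 ≈ 3.2500)
F(j) = √2*√j (F(j) = √(2*j) = √2*√j)
F(1/(-22)) + L(S) = √2*√(1/(-22)) - 34 = √2*√(-1/22) - 34 = √2*(I*√22/22) - 34 = I*√11/11 - 34 = -34 + I*√11/11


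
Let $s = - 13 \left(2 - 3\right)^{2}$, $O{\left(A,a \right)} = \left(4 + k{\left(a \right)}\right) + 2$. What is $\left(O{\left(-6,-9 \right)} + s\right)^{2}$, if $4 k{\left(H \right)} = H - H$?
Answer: $49$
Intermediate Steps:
$k{\left(H \right)} = 0$ ($k{\left(H \right)} = \frac{H - H}{4} = \frac{1}{4} \cdot 0 = 0$)
$O{\left(A,a \right)} = 6$ ($O{\left(A,a \right)} = \left(4 + 0\right) + 2 = 4 + 2 = 6$)
$s = -13$ ($s = - 13 \left(-1\right)^{2} = \left(-13\right) 1 = -13$)
$\left(O{\left(-6,-9 \right)} + s\right)^{2} = \left(6 - 13\right)^{2} = \left(-7\right)^{2} = 49$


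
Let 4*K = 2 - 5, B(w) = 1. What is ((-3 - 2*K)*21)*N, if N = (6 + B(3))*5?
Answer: -2205/2 ≈ -1102.5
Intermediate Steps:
K = -¾ (K = (2 - 5)/4 = (¼)*(-3) = -¾ ≈ -0.75000)
N = 35 (N = (6 + 1)*5 = 7*5 = 35)
((-3 - 2*K)*21)*N = ((-3 - 2*(-¾))*21)*35 = ((-3 + 3/2)*21)*35 = -3/2*21*35 = -63/2*35 = -2205/2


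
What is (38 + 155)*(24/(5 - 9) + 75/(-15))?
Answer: -2123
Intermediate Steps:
(38 + 155)*(24/(5 - 9) + 75/(-15)) = 193*(24/(-4) + 75*(-1/15)) = 193*(24*(-¼) - 5) = 193*(-6 - 5) = 193*(-11) = -2123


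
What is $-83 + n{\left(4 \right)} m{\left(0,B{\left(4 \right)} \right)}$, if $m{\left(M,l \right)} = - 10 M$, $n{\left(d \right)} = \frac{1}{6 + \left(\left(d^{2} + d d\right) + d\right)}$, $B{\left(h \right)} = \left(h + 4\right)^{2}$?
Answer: $-83$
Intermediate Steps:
$B{\left(h \right)} = \left(4 + h\right)^{2}$
$n{\left(d \right)} = \frac{1}{6 + d + 2 d^{2}}$ ($n{\left(d \right)} = \frac{1}{6 + \left(\left(d^{2} + d^{2}\right) + d\right)} = \frac{1}{6 + \left(2 d^{2} + d\right)} = \frac{1}{6 + \left(d + 2 d^{2}\right)} = \frac{1}{6 + d + 2 d^{2}}$)
$-83 + n{\left(4 \right)} m{\left(0,B{\left(4 \right)} \right)} = -83 + \frac{\left(-10\right) 0}{6 + 4 + 2 \cdot 4^{2}} = -83 + \frac{1}{6 + 4 + 2 \cdot 16} \cdot 0 = -83 + \frac{1}{6 + 4 + 32} \cdot 0 = -83 + \frac{1}{42} \cdot 0 = -83 + 0 = -83$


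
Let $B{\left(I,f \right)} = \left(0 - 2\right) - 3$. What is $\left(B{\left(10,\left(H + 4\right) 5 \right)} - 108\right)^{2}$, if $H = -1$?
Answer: $12769$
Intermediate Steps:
$B{\left(I,f \right)} = -5$ ($B{\left(I,f \right)} = -2 - 3 = -5$)
$\left(B{\left(10,\left(H + 4\right) 5 \right)} - 108\right)^{2} = \left(-5 - 108\right)^{2} = \left(-113\right)^{2} = 12769$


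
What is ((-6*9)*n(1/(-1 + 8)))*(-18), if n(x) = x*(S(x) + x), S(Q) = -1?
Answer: -5832/49 ≈ -119.02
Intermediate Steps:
n(x) = x*(-1 + x)
((-6*9)*n(1/(-1 + 8)))*(-18) = ((-6*9)*((-1 + 1/(-1 + 8))/(-1 + 8)))*(-18) = -54*(-1 + 1/7)/7*(-18) = -54*(-1 + ⅐)/7*(-18) = -54*(-6)/(7*7)*(-18) = -54*(-6/49)*(-18) = (324/49)*(-18) = -5832/49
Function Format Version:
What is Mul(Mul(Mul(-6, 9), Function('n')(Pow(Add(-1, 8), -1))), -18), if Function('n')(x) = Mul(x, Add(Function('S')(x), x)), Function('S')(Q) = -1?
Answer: Rational(-5832, 49) ≈ -119.02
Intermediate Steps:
Function('n')(x) = Mul(x, Add(-1, x))
Mul(Mul(Mul(-6, 9), Function('n')(Pow(Add(-1, 8), -1))), -18) = Mul(Mul(Mul(-6, 9), Mul(Pow(Add(-1, 8), -1), Add(-1, Pow(Add(-1, 8), -1)))), -18) = Mul(Mul(-54, Mul(Pow(7, -1), Add(-1, Pow(7, -1)))), -18) = Mul(Mul(-54, Mul(Rational(1, 7), Add(-1, Rational(1, 7)))), -18) = Mul(Mul(-54, Mul(Rational(1, 7), Rational(-6, 7))), -18) = Mul(Mul(-54, Rational(-6, 49)), -18) = Mul(Rational(324, 49), -18) = Rational(-5832, 49)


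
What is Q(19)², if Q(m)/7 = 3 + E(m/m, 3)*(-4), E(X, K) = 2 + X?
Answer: 3969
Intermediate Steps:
Q(m) = -63 (Q(m) = 7*(3 + (2 + m/m)*(-4)) = 7*(3 + (2 + 1)*(-4)) = 7*(3 + 3*(-4)) = 7*(3 - 12) = 7*(-9) = -63)
Q(19)² = (-63)² = 3969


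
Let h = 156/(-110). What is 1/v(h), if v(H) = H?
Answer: -55/78 ≈ -0.70513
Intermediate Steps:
h = -78/55 (h = 156*(-1/110) = -78/55 ≈ -1.4182)
1/v(h) = 1/(-78/55) = -55/78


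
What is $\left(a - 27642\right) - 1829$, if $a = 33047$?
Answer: $3576$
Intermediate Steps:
$\left(a - 27642\right) - 1829 = \left(33047 - 27642\right) - 1829 = 5405 - 1829 = 3576$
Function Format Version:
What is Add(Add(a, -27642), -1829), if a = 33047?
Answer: 3576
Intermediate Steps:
Add(Add(a, -27642), -1829) = Add(Add(33047, -27642), -1829) = Add(5405, -1829) = 3576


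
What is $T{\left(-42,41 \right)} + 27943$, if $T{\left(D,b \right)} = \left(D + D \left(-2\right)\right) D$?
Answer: $26179$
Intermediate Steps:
$T{\left(D,b \right)} = - D^{2}$ ($T{\left(D,b \right)} = \left(D - 2 D\right) D = - D D = - D^{2}$)
$T{\left(-42,41 \right)} + 27943 = - \left(-42\right)^{2} + 27943 = \left(-1\right) 1764 + 27943 = -1764 + 27943 = 26179$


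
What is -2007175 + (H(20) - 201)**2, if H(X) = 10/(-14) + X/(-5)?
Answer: -96277975/49 ≈ -1.9649e+6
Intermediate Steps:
H(X) = -5/7 - X/5 (H(X) = 10*(-1/14) + X*(-1/5) = -5/7 - X/5)
-2007175 + (H(20) - 201)**2 = -2007175 + ((-5/7 - 1/5*20) - 201)**2 = -2007175 + ((-5/7 - 4) - 201)**2 = -2007175 + (-33/7 - 201)**2 = -2007175 + (-1440/7)**2 = -2007175 + 2073600/49 = -96277975/49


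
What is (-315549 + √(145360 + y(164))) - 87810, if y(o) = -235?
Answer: -403359 + 15*√645 ≈ -4.0298e+5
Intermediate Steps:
(-315549 + √(145360 + y(164))) - 87810 = (-315549 + √(145360 - 235)) - 87810 = (-315549 + √145125) - 87810 = (-315549 + 15*√645) - 87810 = -403359 + 15*√645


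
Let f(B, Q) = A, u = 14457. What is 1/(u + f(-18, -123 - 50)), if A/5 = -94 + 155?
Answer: 1/14762 ≈ 6.7741e-5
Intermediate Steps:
A = 305 (A = 5*(-94 + 155) = 5*61 = 305)
f(B, Q) = 305
1/(u + f(-18, -123 - 50)) = 1/(14457 + 305) = 1/14762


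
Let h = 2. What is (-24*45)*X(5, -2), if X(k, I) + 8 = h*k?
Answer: -2160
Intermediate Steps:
X(k, I) = -8 + 2*k
(-24*45)*X(5, -2) = (-24*45)*(-8 + 2*5) = -1080*(-8 + 10) = -1080*2 = -2160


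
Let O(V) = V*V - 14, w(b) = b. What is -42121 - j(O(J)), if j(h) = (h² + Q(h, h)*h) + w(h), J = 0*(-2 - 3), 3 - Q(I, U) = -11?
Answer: -42107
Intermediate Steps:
Q(I, U) = 14 (Q(I, U) = 3 - 1*(-11) = 3 + 11 = 14)
J = 0 (J = 0*(-5) = 0)
O(V) = -14 + V² (O(V) = V² - 14 = -14 + V²)
j(h) = h² + 15*h (j(h) = (h² + 14*h) + h = h² + 15*h)
-42121 - j(O(J)) = -42121 - (-14 + 0²)*(15 + (-14 + 0²)) = -42121 - (-14 + 0)*(15 + (-14 + 0)) = -42121 - (-14)*(15 - 14) = -42121 - (-14) = -42121 - 1*(-14) = -42121 + 14 = -42107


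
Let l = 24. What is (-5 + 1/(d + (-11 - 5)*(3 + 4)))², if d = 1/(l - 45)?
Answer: 138909796/5536609 ≈ 25.089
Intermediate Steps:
d = -1/21 (d = 1/(24 - 45) = 1/(-21) = -1/21 ≈ -0.047619)
(-5 + 1/(d + (-11 - 5)*(3 + 4)))² = (-5 + 1/(-1/21 + (-11 - 5)*(3 + 4)))² = (-5 + 1/(-1/21 - 16*7))² = (-5 + 1/(-1/21 - 112))² = (-5 + 1/(-2353/21))² = (-5 - 21/2353)² = (-11786/2353)² = 138909796/5536609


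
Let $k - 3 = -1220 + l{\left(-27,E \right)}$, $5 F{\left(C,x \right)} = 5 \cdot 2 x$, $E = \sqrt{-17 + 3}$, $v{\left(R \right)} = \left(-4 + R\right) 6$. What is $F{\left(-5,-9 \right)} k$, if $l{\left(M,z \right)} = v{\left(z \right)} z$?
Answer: $23418 + 432 i \sqrt{14} \approx 23418.0 + 1616.4 i$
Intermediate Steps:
$v{\left(R \right)} = -24 + 6 R$
$E = i \sqrt{14}$ ($E = \sqrt{-14} = i \sqrt{14} \approx 3.7417 i$)
$l{\left(M,z \right)} = z \left(-24 + 6 z\right)$ ($l{\left(M,z \right)} = \left(-24 + 6 z\right) z = z \left(-24 + 6 z\right)$)
$F{\left(C,x \right)} = 2 x$ ($F{\left(C,x \right)} = \frac{5 \cdot 2 x}{5} = \frac{10 x}{5} = 2 x$)
$k = -1217 + 6 i \sqrt{14} \left(-4 + i \sqrt{14}\right)$ ($k = 3 - \left(1220 - 6 i \sqrt{14} \left(-4 + i \sqrt{14}\right)\right) = -1217 + 6 i \sqrt{14} \left(-4 + i \sqrt{14}\right) \approx -1301.0 - 89.8 i$)
$F{\left(-5,-9 \right)} k = 2 \left(-9\right) \left(-1301 - 24 i \sqrt{14}\right) = - 18 \left(-1301 - 24 i \sqrt{14}\right) = 23418 + 432 i \sqrt{14}$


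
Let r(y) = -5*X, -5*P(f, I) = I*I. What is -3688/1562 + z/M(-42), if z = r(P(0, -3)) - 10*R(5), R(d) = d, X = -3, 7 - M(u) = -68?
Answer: -33127/11715 ≈ -2.8277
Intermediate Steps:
M(u) = 75 (M(u) = 7 - 1*(-68) = 7 + 68 = 75)
P(f, I) = -I²/5 (P(f, I) = -I*I/5 = -I²/5)
r(y) = 15 (r(y) = -5*(-3) = 15)
z = -35 (z = 15 - 10*5 = 15 - 50 = -35)
-3688/1562 + z/M(-42) = -3688/1562 - 35/75 = -3688*1/1562 - 35*1/75 = -1844/781 - 7/15 = -33127/11715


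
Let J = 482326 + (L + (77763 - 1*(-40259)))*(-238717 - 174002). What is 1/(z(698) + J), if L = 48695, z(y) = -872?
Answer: -1/68806792069 ≈ -1.4533e-11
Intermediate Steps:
J = -68806791197 (J = 482326 + (48695 + (77763 - 1*(-40259)))*(-238717 - 174002) = 482326 + (48695 + (77763 + 40259))*(-412719) = 482326 + (48695 + 118022)*(-412719) = 482326 + 166717*(-412719) = 482326 - 68807273523 = -68806791197)
1/(z(698) + J) = 1/(-872 - 68806791197) = 1/(-68806792069) = -1/68806792069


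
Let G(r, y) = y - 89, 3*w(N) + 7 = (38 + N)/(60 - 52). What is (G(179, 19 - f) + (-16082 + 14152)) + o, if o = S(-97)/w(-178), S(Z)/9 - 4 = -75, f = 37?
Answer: -95979/49 ≈ -1958.8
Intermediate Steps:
w(N) = -¾ + N/24 (w(N) = -7/3 + ((38 + N)/(60 - 52))/3 = -7/3 + ((38 + N)/8)/3 = -7/3 + ((38 + N)*(⅛))/3 = -7/3 + (19/4 + N/8)/3 = -7/3 + (19/12 + N/24) = -¾ + N/24)
S(Z) = -639 (S(Z) = 36 + 9*(-75) = 36 - 675 = -639)
G(r, y) = -89 + y
o = 3834/49 (o = -639/(-¾ + (1/24)*(-178)) = -639/(-¾ - 89/12) = -639/(-49/6) = -639*(-6/49) = 3834/49 ≈ 78.245)
(G(179, 19 - f) + (-16082 + 14152)) + o = ((-89 + (19 - 1*37)) + (-16082 + 14152)) + 3834/49 = ((-89 + (19 - 37)) - 1930) + 3834/49 = ((-89 - 18) - 1930) + 3834/49 = (-107 - 1930) + 3834/49 = -2037 + 3834/49 = -95979/49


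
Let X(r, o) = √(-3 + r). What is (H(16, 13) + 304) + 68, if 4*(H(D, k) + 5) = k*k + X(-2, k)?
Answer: 1637/4 + I*√5/4 ≈ 409.25 + 0.55902*I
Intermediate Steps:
H(D, k) = -5 + k²/4 + I*√5/4 (H(D, k) = -5 + (k*k + √(-3 - 2))/4 = -5 + (k² + √(-5))/4 = -5 + (k² + I*√5)/4 = -5 + (k²/4 + I*√5/4) = -5 + k²/4 + I*√5/4)
(H(16, 13) + 304) + 68 = ((-5 + (¼)*13² + I*√5/4) + 304) + 68 = ((-5 + (¼)*169 + I*√5/4) + 304) + 68 = ((-5 + 169/4 + I*√5/4) + 304) + 68 = ((149/4 + I*√5/4) + 304) + 68 = (1365/4 + I*√5/4) + 68 = 1637/4 + I*√5/4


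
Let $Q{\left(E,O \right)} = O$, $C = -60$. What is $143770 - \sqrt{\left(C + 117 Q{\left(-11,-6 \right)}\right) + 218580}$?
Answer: $143770 - 3 \sqrt{24202} \approx 1.433 \cdot 10^{5}$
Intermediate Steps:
$143770 - \sqrt{\left(C + 117 Q{\left(-11,-6 \right)}\right) + 218580} = 143770 - \sqrt{\left(-60 + 117 \left(-6\right)\right) + 218580} = 143770 - \sqrt{\left(-60 - 702\right) + 218580} = 143770 - \sqrt{-762 + 218580} = 143770 - \sqrt{217818} = 143770 - 3 \sqrt{24202}$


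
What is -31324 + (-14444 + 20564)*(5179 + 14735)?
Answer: 121842356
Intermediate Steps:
-31324 + (-14444 + 20564)*(5179 + 14735) = -31324 + 6120*19914 = -31324 + 121873680 = 121842356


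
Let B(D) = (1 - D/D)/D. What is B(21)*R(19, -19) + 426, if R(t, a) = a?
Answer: 426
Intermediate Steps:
B(D) = 0 (B(D) = (1 - 1*1)/D = (1 - 1)/D = 0/D = 0)
B(21)*R(19, -19) + 426 = 0*(-19) + 426 = 0 + 426 = 426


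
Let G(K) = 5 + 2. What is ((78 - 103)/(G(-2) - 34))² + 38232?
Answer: 27871753/729 ≈ 38233.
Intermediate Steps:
G(K) = 7
((78 - 103)/(G(-2) - 34))² + 38232 = ((78 - 103)/(7 - 34))² + 38232 = (-25/(-27))² + 38232 = (-25*(-1/27))² + 38232 = (25/27)² + 38232 = 625/729 + 38232 = 27871753/729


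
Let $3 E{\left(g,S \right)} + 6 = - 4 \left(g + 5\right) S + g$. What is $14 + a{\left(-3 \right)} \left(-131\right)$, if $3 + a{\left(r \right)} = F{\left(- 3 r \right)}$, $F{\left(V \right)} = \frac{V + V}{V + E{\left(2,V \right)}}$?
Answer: $\frac{100277}{229} \approx 437.89$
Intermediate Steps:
$E{\left(g,S \right)} = -2 + \frac{g}{3} + \frac{S \left(-20 - 4 g\right)}{3}$ ($E{\left(g,S \right)} = -2 + \frac{- 4 \left(g + 5\right) S + g}{3} = -2 + \frac{- 4 \left(5 + g\right) S + g}{3} = -2 + \frac{\left(-20 - 4 g\right) S + g}{3} = -2 + \frac{S \left(-20 - 4 g\right) + g}{3} = -2 + \frac{g + S \left(-20 - 4 g\right)}{3} = -2 + \left(\frac{g}{3} + \frac{S \left(-20 - 4 g\right)}{3}\right) = -2 + \frac{g}{3} + \frac{S \left(-20 - 4 g\right)}{3}$)
$F{\left(V \right)} = \frac{2 V}{- \frac{4}{3} - \frac{25 V}{3}}$ ($F{\left(V \right)} = \frac{V + V}{V - \left(\frac{4}{3} + \frac{20 V}{3} + \frac{4}{3} V 2\right)} = \frac{2 V}{V - \left(\frac{4}{3} + \frac{28 V}{3}\right)} = \frac{2 V}{- \frac{4}{3} - \frac{25 V}{3}}$)
$a{\left(r \right)} = -3 + \frac{18 r}{4 - 75 r}$ ($a{\left(r \right)} = -3 - \frac{6 \left(- 3 r\right)}{4 + 25 \left(- 3 r\right)} = -3 - \frac{6 \left(- 3 r\right)}{4 - 75 r} = -3 + \frac{18 r}{4 - 75 r}$)
$14 + a{\left(-3 \right)} \left(-131\right) = 14 + \frac{3 \left(-4 + 81 \left(-3\right)\right)}{4 - -225} \left(-131\right) = 14 + \frac{3 \left(-4 - 243\right)}{4 + 225} \left(-131\right) = 14 + 3 \cdot \frac{1}{229} \left(-247\right) \left(-131\right) = 14 - - \frac{97071}{229} = 14 + \frac{97071}{229} = \frac{100277}{229}$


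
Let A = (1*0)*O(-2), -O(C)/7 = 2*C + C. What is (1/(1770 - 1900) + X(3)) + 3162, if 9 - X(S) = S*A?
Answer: 412229/130 ≈ 3171.0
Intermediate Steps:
O(C) = -21*C (O(C) = -7*(2*C + C) = -21*C)
A = 0 (A = (1*0)*(-21*(-2)) = 0*42 = 0)
X(S) = 9 (X(S) = 9 - S*0 = 9 - 1*0 = 9 + 0 = 9)
(1/(1770 - 1900) + X(3)) + 3162 = (1/(1770 - 1900) + 9) + 3162 = (1/(-130) + 9) + 3162 = (-1/130 + 9) + 3162 = 1169/130 + 3162 = 412229/130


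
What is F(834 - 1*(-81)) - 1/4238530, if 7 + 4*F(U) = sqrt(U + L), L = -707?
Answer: -14834857/8477060 + sqrt(13) ≈ 1.8556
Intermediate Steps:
F(U) = -7/4 + sqrt(-707 + U)/4 (F(U) = -7/4 + sqrt(U - 707)/4 = -7/4 + sqrt(-707 + U)/4)
F(834 - 1*(-81)) - 1/4238530 = (-7/4 + sqrt(-707 + (834 - 1*(-81)))/4) - 1/4238530 = (-7/4 + sqrt(-707 + (834 + 81))/4) - 1*1/4238530 = (-7/4 + sqrt(-707 + 915)/4) - 1/4238530 = (-7/4 + sqrt(208)/4) - 1/4238530 = (-7/4 + (4*sqrt(13))/4) - 1/4238530 = (-7/4 + sqrt(13)) - 1/4238530 = -14834857/8477060 + sqrt(13)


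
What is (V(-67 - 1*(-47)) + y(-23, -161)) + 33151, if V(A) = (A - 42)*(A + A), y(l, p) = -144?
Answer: 35487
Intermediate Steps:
V(A) = 2*A*(-42 + A) (V(A) = (-42 + A)*(2*A) = 2*A*(-42 + A))
(V(-67 - 1*(-47)) + y(-23, -161)) + 33151 = (2*(-67 - 1*(-47))*(-42 + (-67 - 1*(-47))) - 144) + 33151 = (2*(-67 + 47)*(-42 + (-67 + 47)) - 144) + 33151 = (2*(-20)*(-42 - 20) - 144) + 33151 = (2*(-20)*(-62) - 144) + 33151 = (2480 - 144) + 33151 = 2336 + 33151 = 35487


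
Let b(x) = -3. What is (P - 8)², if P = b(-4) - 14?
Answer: 625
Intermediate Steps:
P = -17 (P = -3 - 14 = -17)
(P - 8)² = (-17 - 8)² = (-25)² = 625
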